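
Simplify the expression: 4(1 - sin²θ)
4(1 - sin²θ) = 4(cos²θ) (using Pythagorean identity)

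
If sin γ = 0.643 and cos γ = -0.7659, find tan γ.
tan γ = sin γ / cos γ = -0.8395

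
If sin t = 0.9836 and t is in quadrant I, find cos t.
cos t = 0.1804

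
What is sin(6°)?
sin(6°) = 0.1045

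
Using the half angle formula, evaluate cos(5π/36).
cos(5π/36) = √((1 + cos 5π/18)/2) = 0.9063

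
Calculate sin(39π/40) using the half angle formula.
sin(39π/40) = √((1 - cos 39π/20)/2) = 0.07846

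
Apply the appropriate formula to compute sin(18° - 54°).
sin(18° - 54°) = sin 18° cos 54° - cos 18° sin 54° = -0.5878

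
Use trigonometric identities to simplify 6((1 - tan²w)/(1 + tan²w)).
6((1 - tan²w)/(1 + tan²w)) = 6(cos(2w)) (using Double angle)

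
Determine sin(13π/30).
sin(13π/30) = 0.9781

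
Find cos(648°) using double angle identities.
cos(648°) = cos²324° - sin²324° = 0.309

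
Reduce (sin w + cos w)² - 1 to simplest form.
(sin w + cos w)² - 1 = sin(2w) (using Pythagorean + double angle)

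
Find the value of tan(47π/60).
tan(47π/60) = -0.8098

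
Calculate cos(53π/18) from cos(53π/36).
cos(53π/18) = 2cos²53π/36 - 1 = -0.9848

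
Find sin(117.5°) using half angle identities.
sin(117.5°) = √((1 - cos 235°)/2) = 0.887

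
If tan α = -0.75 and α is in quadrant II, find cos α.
cos α = -0.8 (using tan²α + 1 = sec²α)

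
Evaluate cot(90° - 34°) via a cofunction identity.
cot(90° - 34°) = tan(34°) = 0.6745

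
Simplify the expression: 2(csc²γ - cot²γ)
2(csc²γ - cot²γ) = 2 (using Pythagorean identity)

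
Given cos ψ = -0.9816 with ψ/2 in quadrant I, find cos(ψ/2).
cos(ψ/2) = ±√((1 + cos ψ)/2); positive since ψ/2 ∈ QI, so cos(ψ/2) = 0.09592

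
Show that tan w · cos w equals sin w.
LHS = (sin w/cos w) · cos w = sin w = RHS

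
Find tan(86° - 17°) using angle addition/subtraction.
tan(86° - 17°) = (tan 86° - tan 17°)/(1 + tan 86° tan 17°) = 2.605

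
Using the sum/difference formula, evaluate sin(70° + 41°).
sin(70° + 41°) = sin 70° cos 41° + cos 70° sin 41° = 0.9336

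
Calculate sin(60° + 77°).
sin(60° + 77°) = sin 60° cos 77° + cos 60° sin 77° = 0.682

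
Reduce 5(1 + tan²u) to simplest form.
5(1 + tan²u) = 5(sec²u) (using Pythagorean identity)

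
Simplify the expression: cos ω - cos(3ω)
cos ω - cos(3ω) = 2 sin(2ω) sin ω (using Sum-to-product)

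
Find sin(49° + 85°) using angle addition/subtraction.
sin(49° + 85°) = sin 49° cos 85° + cos 49° sin 85° = 0.7193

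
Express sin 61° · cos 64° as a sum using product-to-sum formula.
sin 61° cos 64° = (1/2)[sin(61°+64°) + sin(61°-64°)]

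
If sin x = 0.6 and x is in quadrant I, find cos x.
cos x = 0.8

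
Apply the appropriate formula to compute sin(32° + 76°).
sin(32° + 76°) = sin 32° cos 76° + cos 32° sin 76° = 0.9511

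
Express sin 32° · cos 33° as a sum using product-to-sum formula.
sin 32° cos 33° = (1/2)[sin(32°+33°) + sin(32°-33°)]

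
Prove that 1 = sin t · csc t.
RHS = sin t · (1/sin t) = 1 = LHS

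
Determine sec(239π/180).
sec(239π/180) = -1.942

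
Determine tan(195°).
tan(195°) = 2-√3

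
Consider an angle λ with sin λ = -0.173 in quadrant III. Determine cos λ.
cos λ = ±√(1 - sin²λ) = -0.9849 (negative in QIII)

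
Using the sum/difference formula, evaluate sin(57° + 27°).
sin(57° + 27°) = sin 57° cos 27° + cos 57° sin 27° = 0.9945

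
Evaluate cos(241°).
cos(241°) = -0.4848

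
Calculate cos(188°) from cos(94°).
cos(188°) = cos²94° - sin²94° = -0.9903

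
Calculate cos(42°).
cos(42°) = 0.7431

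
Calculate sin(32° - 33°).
sin(32° - 33°) = sin 32° cos 33° - cos 32° sin 33° = -0.01745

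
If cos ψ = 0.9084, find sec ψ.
sec ψ = 1/cos ψ = 1.101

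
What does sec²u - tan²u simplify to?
sec²u - tan²u = 1 (using Pythagorean identity)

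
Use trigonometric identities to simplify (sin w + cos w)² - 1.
(sin w + cos w)² - 1 = sin(2w) (using Pythagorean + double angle)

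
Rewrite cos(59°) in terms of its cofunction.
cos(59°) = sin(90° - 59°) = sin(31°)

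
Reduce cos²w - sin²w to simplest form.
cos²w - sin²w = cos(2w) (using Double angle)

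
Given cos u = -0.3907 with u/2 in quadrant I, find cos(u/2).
cos(u/2) = ±√((1 + cos u)/2); positive since u/2 ∈ QI, so cos(u/2) = 0.552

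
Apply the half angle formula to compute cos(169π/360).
cos(169π/360) = √((1 + cos 169π/180)/2) = 0.09585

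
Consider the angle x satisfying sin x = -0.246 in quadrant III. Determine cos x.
cos x = ±√(1 - sin²x) = -0.9693 (negative in QIII)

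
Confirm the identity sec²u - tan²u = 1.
LHS = 1/cos²u - sin²u/cos²u = (1 - sin²u)/cos²u = cos²u/cos²u = 1 = RHS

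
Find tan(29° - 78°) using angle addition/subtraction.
tan(29° - 78°) = (tan 29° - tan 78°)/(1 + tan 29° tan 78°) = -1.15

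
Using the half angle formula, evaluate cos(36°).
cos(36°) = √((1 + cos 72°)/2) = 0.809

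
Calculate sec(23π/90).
sec(23π/90) = 1.44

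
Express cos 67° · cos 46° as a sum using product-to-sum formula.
cos 67° cos 46° = (1/2)[cos(67°-46°) + cos(67°+46°)]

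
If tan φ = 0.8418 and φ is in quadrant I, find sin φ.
sin φ = 0.644 (using tan²φ + 1 = sec²φ)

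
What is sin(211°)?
sin(211°) = -0.515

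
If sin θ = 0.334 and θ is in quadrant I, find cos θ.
cos θ = 0.9426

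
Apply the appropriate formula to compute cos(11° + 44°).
cos(11° + 44°) = cos 11° cos 44° - sin 11° sin 44° = 0.5736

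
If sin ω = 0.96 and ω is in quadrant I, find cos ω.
cos ω = 0.28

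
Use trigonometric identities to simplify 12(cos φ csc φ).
12(cos φ csc φ) = 12(cot φ) (using Reciprocal + quotient)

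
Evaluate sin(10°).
sin(10°) = 0.1736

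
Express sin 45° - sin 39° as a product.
sin 45° - sin 39° = 2 cos(42°) sin(3°)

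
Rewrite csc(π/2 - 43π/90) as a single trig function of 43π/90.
csc(π/2 - 43π/90) = sec(43π/90)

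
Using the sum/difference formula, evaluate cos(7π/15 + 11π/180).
cos(7π/15 + 11π/180) = cos 7π/15 cos 11π/180 - sin 7π/15 sin 11π/180 = -0.08716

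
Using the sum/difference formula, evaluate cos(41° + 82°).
cos(41° + 82°) = cos 41° cos 82° - sin 41° sin 82° = -0.5446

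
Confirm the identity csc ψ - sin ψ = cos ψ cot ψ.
LHS = 1/sin ψ - sin ψ = (1 - sin²ψ)/sin ψ = cos²ψ/sin ψ = cos ψ · (cos ψ/sin ψ) = cos ψ cot ψ = RHS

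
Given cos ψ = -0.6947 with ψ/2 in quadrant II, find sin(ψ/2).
sin(ψ/2) = ±√((1 - cos ψ)/2); positive since ψ/2 ∈ QII, so sin(ψ/2) = 0.9205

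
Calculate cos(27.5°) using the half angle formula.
cos(27.5°) = √((1 + cos 55°)/2) = 0.887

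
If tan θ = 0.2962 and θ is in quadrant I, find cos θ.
cos θ = 0.9588 (using tan²θ + 1 = sec²θ)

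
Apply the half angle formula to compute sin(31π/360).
sin(31π/360) = √((1 - cos 31π/180)/2) = 0.2672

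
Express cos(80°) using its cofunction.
cos(80°) = sin(90° - 80°) = sin(10°)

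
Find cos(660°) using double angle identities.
cos(660°) = cos²330° - sin²330° = 1/2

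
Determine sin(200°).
sin(200°) = -0.342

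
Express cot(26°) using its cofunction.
cot(26°) = tan(90° - 26°) = tan(64°)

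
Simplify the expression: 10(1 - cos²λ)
10(1 - cos²λ) = 10(sin²λ) (using Pythagorean identity)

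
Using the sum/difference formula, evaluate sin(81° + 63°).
sin(81° + 63°) = sin 81° cos 63° + cos 81° sin 63° = 0.5878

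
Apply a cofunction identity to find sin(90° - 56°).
sin(90° - 56°) = cos(56°) = 0.5592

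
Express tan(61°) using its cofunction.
tan(61°) = cot(90° - 61°) = cot(29°)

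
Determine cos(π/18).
cos(π/18) = 0.9848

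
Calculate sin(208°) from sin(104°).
sin(208°) = 2 sin 104° cos 104° = -0.4695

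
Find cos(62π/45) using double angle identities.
cos(62π/45) = cos²31π/45 - sin²31π/45 = -0.3746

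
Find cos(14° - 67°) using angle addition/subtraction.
cos(14° - 67°) = cos 14° cos 67° + sin 14° sin 67° = 0.6018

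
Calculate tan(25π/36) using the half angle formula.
tan(25π/36) = sin 25π/18 / (1 + cos 25π/18) = -1.428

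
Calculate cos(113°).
cos(113°) = -0.3907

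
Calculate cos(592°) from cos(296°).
cos(592°) = 1 - 2sin²296° = -0.6157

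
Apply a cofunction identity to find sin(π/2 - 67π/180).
sin(π/2 - 67π/180) = cos(67π/180) = 0.3907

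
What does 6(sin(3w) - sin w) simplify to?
6(sin(3w) - sin w) = 6(2 cos(2w) sin w) (using Sum-to-product)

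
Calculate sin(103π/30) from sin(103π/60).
sin(103π/30) = 2 sin 103π/60 cos 103π/60 = -0.9781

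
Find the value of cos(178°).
cos(178°) = -0.9994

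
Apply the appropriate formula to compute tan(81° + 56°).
tan(81° + 56°) = (tan 81° + tan 56°)/(1 - tan 81° tan 56°) = -0.9325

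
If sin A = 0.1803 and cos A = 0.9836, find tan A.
tan A = sin A / cos A = 0.1833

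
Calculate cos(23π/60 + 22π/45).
cos(23π/60 + 22π/45) = cos 23π/60 cos 22π/45 - sin 23π/60 sin 22π/45 = -0.9205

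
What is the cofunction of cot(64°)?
cot(64°) = tan(90° - 64°) = tan(26°)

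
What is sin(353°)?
sin(353°) = -0.1219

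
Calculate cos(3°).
cos(3°) = 0.9986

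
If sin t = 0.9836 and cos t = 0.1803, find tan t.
tan t = sin t / cos t = 5.455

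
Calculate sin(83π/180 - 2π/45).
sin(83π/180 - 2π/45) = sin 83π/180 cos 2π/45 - cos 83π/180 sin 2π/45 = (√6+√2)/4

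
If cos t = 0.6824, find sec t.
sec t = 1/cos t = 1.465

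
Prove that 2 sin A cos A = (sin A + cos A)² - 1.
RHS = sin²A + 2 sin A cos A + cos²A - 1 = (sin²A + cos²A) + 2 sin A cos A - 1 = 1 + 2 sin A cos A - 1 = 2 sin A cos A = LHS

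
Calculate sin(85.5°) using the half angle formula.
sin(85.5°) = √((1 - cos 171°)/2) = 0.9969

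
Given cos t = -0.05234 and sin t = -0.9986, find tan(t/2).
tan(t/2) = sin t / (1 + cos t) = -1.054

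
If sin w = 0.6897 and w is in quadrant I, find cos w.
cos w = 0.7241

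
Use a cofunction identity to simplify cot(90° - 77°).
cot(90° - 77°) = tan(77°)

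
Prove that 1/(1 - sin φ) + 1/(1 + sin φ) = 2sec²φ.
LHS = [(1 + sin φ) + (1 - sin φ)] / [(1 - sin φ)(1 + sin φ)] = 2/(1 - sin²φ) = 2/cos²φ = 2sec²φ = RHS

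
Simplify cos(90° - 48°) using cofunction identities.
cos(90° - 48°) = sin(48°)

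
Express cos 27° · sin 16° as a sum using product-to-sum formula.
cos 27° sin 16° = (1/2)[sin(27°+16°) - sin(27°-16°)]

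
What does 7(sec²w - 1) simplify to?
7(sec²w - 1) = 7(tan²w) (using Pythagorean identity)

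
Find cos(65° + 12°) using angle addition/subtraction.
cos(65° + 12°) = cos 65° cos 12° - sin 65° sin 12° = 0.225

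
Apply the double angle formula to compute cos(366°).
cos(366°) = cos²183° - sin²183° = 0.9945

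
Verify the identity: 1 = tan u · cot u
RHS = (sin u/cos u) · (cos u/sin u) = 1 = LHS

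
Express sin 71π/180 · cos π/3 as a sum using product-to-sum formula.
sin 71π/180 cos π/3 = (1/2)[sin(71π/180+π/3) + sin(71π/180-π/3)]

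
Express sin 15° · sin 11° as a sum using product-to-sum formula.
sin 15° sin 11° = (1/2)[cos(15°-11°) - cos(15°+11°)]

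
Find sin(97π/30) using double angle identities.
sin(97π/30) = 2 sin 97π/60 cos 97π/60 = -0.6691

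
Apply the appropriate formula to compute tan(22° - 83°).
tan(22° - 83°) = (tan 22° - tan 83°)/(1 + tan 22° tan 83°) = -1.804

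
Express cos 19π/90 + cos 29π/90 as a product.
cos 19π/90 + cos 29π/90 = 2 cos(4π/15) cos(-π/18)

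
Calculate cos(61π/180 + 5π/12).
cos(61π/180 + 5π/12) = cos 61π/180 cos 5π/12 - sin 61π/180 sin 5π/12 = -0.7193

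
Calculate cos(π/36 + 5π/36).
cos(π/36 + 5π/36) = cos π/36 cos 5π/36 - sin π/36 sin 5π/36 = √3/2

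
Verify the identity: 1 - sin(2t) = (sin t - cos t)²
RHS = sin²t - 2 sin t cos t + cos²t = (sin²t + cos²t) - 2 sin t cos t = 1 - sin(2t) = LHS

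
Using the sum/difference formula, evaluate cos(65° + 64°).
cos(65° + 64°) = cos 65° cos 64° - sin 65° sin 64° = -0.6293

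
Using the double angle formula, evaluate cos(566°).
cos(566°) = cos²283° - sin²283° = -0.8988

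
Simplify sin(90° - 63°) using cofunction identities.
sin(90° - 63°) = cos(63°)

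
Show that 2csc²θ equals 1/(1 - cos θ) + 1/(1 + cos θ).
RHS = [(1 + cos θ) + (1 - cos θ)] / [(1 - cos θ)(1 + cos θ)] = 2/(1 - cos²θ) = 2/sin²θ = 2csc²θ = LHS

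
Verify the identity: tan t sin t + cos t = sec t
LHS = sin²t/cos t + cos t = (sin²t + cos²t)/cos t = 1/cos t = sec t = RHS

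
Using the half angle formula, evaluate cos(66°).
cos(66°) = √((1 + cos 132°)/2) = 0.4067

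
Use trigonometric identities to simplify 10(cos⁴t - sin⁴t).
10(cos⁴t - sin⁴t) = 10(cos(2t)) (using Factoring + double angle)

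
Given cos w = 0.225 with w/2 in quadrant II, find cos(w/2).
cos(w/2) = ±√((1 + cos w)/2); negative since w/2 ∈ QII, so cos(w/2) = -0.7826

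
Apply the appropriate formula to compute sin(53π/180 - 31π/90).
sin(53π/180 - 31π/90) = sin 53π/180 cos 31π/90 - cos 53π/180 sin 31π/90 = -0.1564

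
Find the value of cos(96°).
cos(96°) = -0.1045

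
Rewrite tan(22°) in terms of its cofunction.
tan(22°) = cot(90° - 22°) = cot(68°)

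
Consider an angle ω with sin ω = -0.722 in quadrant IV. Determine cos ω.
cos ω = √(1 - sin²ω) = 0.6919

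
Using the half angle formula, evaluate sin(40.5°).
sin(40.5°) = √((1 - cos 81°)/2) = 0.6494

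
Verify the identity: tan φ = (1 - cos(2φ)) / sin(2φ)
RHS = 2sin²φ / (2 sin φ cos φ) = sin φ/cos φ = tan φ = LHS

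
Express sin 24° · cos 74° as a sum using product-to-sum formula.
sin 24° cos 74° = (1/2)[sin(24°+74°) + sin(24°-74°)]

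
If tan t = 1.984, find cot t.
cot t = 1/tan t = 0.504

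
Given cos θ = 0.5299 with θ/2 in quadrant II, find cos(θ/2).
cos(θ/2) = ±√((1 + cos θ)/2); negative since θ/2 ∈ QII, so cos(θ/2) = -0.8746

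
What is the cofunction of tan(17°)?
tan(17°) = cot(90° - 17°) = cot(73°)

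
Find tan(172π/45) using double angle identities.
tan(172π/45) = 2 tan 86π/45 / (1 - tan²86π/45) = -0.6249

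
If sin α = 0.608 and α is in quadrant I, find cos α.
cos α = 0.7939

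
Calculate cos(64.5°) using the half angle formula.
cos(64.5°) = √((1 + cos 129°)/2) = 0.4305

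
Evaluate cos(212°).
cos(212°) = -0.848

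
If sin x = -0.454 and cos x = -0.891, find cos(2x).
cos(2x) = cos²x - sin²x = 0.5878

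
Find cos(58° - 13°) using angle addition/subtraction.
cos(58° - 13°) = cos 58° cos 13° + sin 58° sin 13° = √2/2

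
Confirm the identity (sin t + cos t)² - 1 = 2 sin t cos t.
LHS = sin²t + 2 sin t cos t + cos²t - 1 = (sin²t + cos²t) + 2 sin t cos t - 1 = 1 + 2 sin t cos t - 1 = 2 sin t cos t = RHS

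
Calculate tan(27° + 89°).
tan(27° + 89°) = (tan 27° + tan 89°)/(1 - tan 27° tan 89°) = -2.05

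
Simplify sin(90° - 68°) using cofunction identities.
sin(90° - 68°) = cos(68°)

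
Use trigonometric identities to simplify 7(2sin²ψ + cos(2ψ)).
7(2sin²ψ + cos(2ψ)) = 7 (using Double angle)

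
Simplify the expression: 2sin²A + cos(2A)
2sin²A + cos(2A) = 1 (using Double angle)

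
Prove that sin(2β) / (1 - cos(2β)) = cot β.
LHS = 2 sin β cos β / (2sin²β) = cos β/sin β = cot β = RHS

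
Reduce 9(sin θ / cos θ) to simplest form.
9(sin θ / cos θ) = 9(tan θ) (using Quotient identity)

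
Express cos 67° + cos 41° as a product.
cos 67° + cos 41° = 2 cos(54°) cos(13°)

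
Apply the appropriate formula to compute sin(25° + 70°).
sin(25° + 70°) = sin 25° cos 70° + cos 25° sin 70° = 0.9962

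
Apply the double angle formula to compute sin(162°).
sin(162°) = 2 sin 81° cos 81° = 0.309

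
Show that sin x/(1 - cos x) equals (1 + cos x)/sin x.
LHS = sin x(1 + cos x) / ((1 - cos x)(1 + cos x)) = sin x(1 + cos x) / (1 - cos²x) = sin x(1 + cos x) / sin²x = (1 + cos x)/sin x = RHS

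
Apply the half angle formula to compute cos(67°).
cos(67°) = √((1 + cos 134°)/2) = 0.3907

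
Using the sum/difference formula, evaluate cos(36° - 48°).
cos(36° - 48°) = cos 36° cos 48° + sin 36° sin 48° = 0.9781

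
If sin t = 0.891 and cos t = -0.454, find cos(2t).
cos(2t) = cos²t - sin²t = -0.5878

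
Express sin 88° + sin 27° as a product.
sin 88° + sin 27° = 2 sin(57.5°) cos(30.5°)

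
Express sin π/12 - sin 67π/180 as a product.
sin π/12 - sin 67π/180 = 2 cos(41π/180) sin(-13π/90)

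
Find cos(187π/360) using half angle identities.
cos(187π/360) = -√((1 + cos 187π/180)/2) = -0.06105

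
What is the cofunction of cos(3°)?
cos(3°) = sin(90° - 3°) = sin(87°)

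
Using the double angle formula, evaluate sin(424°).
sin(424°) = 2 sin 212° cos 212° = 0.8988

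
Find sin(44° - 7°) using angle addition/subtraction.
sin(44° - 7°) = sin 44° cos 7° - cos 44° sin 7° = 0.6018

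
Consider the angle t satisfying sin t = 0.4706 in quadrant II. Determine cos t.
cos t = ±√(1 - sin²t) = -0.8823 (negative in QII)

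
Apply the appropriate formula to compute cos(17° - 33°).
cos(17° - 33°) = cos 17° cos 33° + sin 17° sin 33° = 0.9613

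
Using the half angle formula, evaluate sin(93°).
sin(93°) = √((1 - cos 186°)/2) = 0.9986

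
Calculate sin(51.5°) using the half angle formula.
sin(51.5°) = √((1 - cos 103°)/2) = 0.7826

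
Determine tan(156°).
tan(156°) = -0.4452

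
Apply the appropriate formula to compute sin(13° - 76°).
sin(13° - 76°) = sin 13° cos 76° - cos 13° sin 76° = -0.891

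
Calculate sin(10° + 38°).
sin(10° + 38°) = sin 10° cos 38° + cos 10° sin 38° = 0.7431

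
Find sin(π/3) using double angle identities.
sin(π/3) = 2 sin π/6 cos π/6 = √3/2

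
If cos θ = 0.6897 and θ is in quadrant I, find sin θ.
sin θ = 0.7241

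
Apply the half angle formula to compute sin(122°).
sin(122°) = √((1 - cos 244°)/2) = 0.848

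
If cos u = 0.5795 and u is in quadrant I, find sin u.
sin u = 0.815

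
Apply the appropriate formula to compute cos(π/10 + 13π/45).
cos(π/10 + 13π/45) = cos π/10 cos 13π/45 - sin π/10 sin 13π/45 = 0.342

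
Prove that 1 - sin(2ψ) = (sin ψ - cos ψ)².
RHS = sin²ψ - 2 sin ψ cos ψ + cos²ψ = (sin²ψ + cos²ψ) - 2 sin ψ cos ψ = 1 - sin(2ψ) = LHS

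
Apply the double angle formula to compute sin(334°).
sin(334°) = 2 sin 167° cos 167° = -0.4384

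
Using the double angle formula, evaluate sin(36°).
sin(36°) = 2 sin 18° cos 18° = 0.5878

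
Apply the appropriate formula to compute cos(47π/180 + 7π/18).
cos(47π/180 + 7π/18) = cos 47π/180 cos 7π/18 - sin 47π/180 sin 7π/18 = -0.454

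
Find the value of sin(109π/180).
sin(109π/180) = 0.9455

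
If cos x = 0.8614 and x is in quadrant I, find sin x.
sin x = 0.5079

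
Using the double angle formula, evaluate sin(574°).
sin(574°) = 2 sin 287° cos 287° = -0.5592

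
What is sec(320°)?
sec(320°) = 1.305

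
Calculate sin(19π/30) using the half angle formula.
sin(19π/30) = √((1 - cos 19π/15)/2) = 0.9135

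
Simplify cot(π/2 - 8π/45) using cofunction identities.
cot(π/2 - 8π/45) = tan(8π/45)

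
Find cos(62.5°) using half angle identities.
cos(62.5°) = √((1 + cos 125°)/2) = 0.4617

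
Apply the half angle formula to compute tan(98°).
tan(98°) = sin 196° / (1 + cos 196°) = -7.115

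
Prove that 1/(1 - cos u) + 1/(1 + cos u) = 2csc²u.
LHS = [(1 + cos u) + (1 - cos u)] / [(1 - cos u)(1 + cos u)] = 2/(1 - cos²u) = 2/sin²u = 2csc²u = RHS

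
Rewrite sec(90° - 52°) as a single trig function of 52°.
sec(90° - 52°) = csc(52°)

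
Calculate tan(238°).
tan(238°) = 1.6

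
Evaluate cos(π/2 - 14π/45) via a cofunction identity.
cos(π/2 - 14π/45) = sin(14π/45) = 0.829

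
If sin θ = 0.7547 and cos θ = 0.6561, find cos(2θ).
cos(2θ) = cos²θ - sin²θ = -0.1391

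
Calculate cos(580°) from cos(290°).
cos(580°) = cos²290° - sin²290° = -0.766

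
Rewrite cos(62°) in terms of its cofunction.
cos(62°) = sin(90° - 62°) = sin(28°)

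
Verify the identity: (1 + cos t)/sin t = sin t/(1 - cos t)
RHS = sin t(1 + cos t) / ((1 - cos t)(1 + cos t)) = sin t(1 + cos t) / (1 - cos²t) = sin t(1 + cos t) / sin²t = (1 + cos t)/sin t = LHS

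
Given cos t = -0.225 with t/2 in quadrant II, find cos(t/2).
cos(t/2) = ±√((1 + cos t)/2); negative since t/2 ∈ QII, so cos(t/2) = -0.6225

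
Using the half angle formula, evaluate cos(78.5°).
cos(78.5°) = √((1 + cos 157°)/2) = 0.1994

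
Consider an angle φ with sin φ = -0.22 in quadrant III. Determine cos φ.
cos φ = ±√(1 - sin²φ) = -0.9755 (negative in QIII)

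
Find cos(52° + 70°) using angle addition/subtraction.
cos(52° + 70°) = cos 52° cos 70° - sin 52° sin 70° = -0.5299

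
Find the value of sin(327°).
sin(327°) = -0.5446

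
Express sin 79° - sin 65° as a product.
sin 79° - sin 65° = 2 cos(72°) sin(7°)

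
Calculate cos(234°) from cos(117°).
cos(234°) = cos²117° - sin²117° = -0.5878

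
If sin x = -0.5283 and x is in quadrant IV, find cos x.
cos x = 0.8491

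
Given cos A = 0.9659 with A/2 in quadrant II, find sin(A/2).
sin(A/2) = ±√((1 - cos A)/2); positive since A/2 ∈ QII, so sin(A/2) = 0.1306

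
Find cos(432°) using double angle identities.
cos(432°) = cos²216° - sin²216° = 0.309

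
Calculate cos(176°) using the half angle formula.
cos(176°) = -√((1 + cos 352°)/2) = -0.9976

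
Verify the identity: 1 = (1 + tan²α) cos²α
RHS = sec²α · cos²α = (1/cos²α) · cos²α = 1 = LHS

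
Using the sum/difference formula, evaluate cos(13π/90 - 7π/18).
cos(13π/90 - 7π/18) = cos 13π/90 cos 7π/18 + sin 13π/90 sin 7π/18 = 0.7193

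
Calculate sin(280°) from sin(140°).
sin(280°) = 2 sin 140° cos 140° = -0.9848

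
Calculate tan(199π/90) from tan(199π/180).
tan(199π/90) = 2 tan 199π/180 / (1 - tan²199π/180) = 0.7813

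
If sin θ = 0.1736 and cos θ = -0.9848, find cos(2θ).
cos(2θ) = cos²θ - sin²θ = 0.9397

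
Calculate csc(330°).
csc(330°) = -2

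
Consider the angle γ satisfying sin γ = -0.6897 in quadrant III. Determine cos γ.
cos γ = ±√(1 - sin²γ) = -0.7241 (negative in QIII)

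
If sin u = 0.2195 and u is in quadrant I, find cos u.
cos u = 0.9756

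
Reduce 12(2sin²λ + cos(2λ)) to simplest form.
12(2sin²λ + cos(2λ)) = 12 (using Double angle)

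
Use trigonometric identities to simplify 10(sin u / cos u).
10(sin u / cos u) = 10(tan u) (using Quotient identity)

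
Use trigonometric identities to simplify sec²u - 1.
sec²u - 1 = tan²u (using Pythagorean identity)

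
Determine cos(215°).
cos(215°) = -0.8192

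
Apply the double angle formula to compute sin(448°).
sin(448°) = 2 sin 224° cos 224° = 0.9994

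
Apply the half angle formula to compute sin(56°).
sin(56°) = √((1 - cos 112°)/2) = 0.829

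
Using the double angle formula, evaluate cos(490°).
cos(490°) = cos²245° - sin²245° = -0.6428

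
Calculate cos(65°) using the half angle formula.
cos(65°) = √((1 + cos 130°)/2) = 0.4226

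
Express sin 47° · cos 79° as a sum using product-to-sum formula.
sin 47° cos 79° = (1/2)[sin(47°+79°) + sin(47°-79°)]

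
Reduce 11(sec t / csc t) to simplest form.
11(sec t / csc t) = 11(tan t) (using Reciprocal identities)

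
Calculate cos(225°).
cos(225°) = -√2/2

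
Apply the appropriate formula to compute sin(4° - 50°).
sin(4° - 50°) = sin 4° cos 50° - cos 4° sin 50° = -0.7193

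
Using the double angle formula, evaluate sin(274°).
sin(274°) = 2 sin 137° cos 137° = -0.9976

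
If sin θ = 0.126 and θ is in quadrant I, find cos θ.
cos θ = 0.992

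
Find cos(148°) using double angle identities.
cos(148°) = cos²74° - sin²74° = -0.848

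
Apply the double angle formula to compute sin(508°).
sin(508°) = 2 sin 254° cos 254° = 0.5299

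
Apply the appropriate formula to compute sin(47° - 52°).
sin(47° - 52°) = sin 47° cos 52° - cos 47° sin 52° = -0.08716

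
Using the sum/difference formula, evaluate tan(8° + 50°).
tan(8° + 50°) = (tan 8° + tan 50°)/(1 - tan 8° tan 50°) = 1.6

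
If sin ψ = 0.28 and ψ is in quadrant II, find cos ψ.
cos ψ = -0.96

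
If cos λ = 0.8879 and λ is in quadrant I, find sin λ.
sin λ = 0.46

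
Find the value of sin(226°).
sin(226°) = -0.7193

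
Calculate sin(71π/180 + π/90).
sin(71π/180 + π/90) = sin 71π/180 cos π/90 + cos 71π/180 sin π/90 = 0.9563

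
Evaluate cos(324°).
cos(324°) = 0.809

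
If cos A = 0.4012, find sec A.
sec A = 1/cos A = 2.493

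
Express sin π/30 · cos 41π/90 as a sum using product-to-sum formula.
sin π/30 cos 41π/90 = (1/2)[sin(π/30+41π/90) + sin(π/30-41π/90)]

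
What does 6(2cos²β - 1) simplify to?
6(2cos²β - 1) = 6(cos(2β)) (using Double angle)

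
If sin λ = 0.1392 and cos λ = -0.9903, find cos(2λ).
cos(2λ) = cos²λ - sin²λ = 0.9613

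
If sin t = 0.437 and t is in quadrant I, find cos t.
cos t = 0.8995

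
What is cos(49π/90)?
cos(49π/90) = -0.1392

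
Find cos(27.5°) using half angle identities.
cos(27.5°) = √((1 + cos 55°)/2) = 0.887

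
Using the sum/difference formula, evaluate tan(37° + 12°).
tan(37° + 12°) = (tan 37° + tan 12°)/(1 - tan 37° tan 12°) = 1.15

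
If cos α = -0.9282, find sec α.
sec α = 1/cos α = -1.077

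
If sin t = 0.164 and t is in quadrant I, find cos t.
cos t = 0.9865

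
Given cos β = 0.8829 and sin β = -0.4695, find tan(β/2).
tan(β/2) = sin β / (1 + cos β) = -0.2493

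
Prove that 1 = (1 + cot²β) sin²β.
RHS = csc²β · sin²β = (1/sin²β) · sin²β = 1 = LHS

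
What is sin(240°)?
sin(240°) = -√3/2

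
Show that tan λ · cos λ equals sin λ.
LHS = (sin λ/cos λ) · cos λ = sin λ = RHS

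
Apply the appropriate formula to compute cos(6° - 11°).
cos(6° - 11°) = cos 6° cos 11° + sin 6° sin 11° = 0.9962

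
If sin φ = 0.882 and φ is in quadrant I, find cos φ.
cos φ = 0.4712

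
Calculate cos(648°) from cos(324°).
cos(648°) = cos²324° - sin²324° = 0.309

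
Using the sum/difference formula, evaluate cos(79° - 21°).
cos(79° - 21°) = cos 79° cos 21° + sin 79° sin 21° = 0.5299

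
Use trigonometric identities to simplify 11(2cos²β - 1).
11(2cos²β - 1) = 11(cos(2β)) (using Double angle)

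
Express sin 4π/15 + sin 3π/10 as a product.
sin 4π/15 + sin 3π/10 = 2 sin(17π/60) cos(-π/60)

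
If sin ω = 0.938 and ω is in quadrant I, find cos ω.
cos ω = 0.3466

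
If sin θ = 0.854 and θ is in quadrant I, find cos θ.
cos θ = 0.5203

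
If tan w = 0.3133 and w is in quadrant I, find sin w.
sin w = 0.299 (using tan²w + 1 = sec²w)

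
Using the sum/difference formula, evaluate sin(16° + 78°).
sin(16° + 78°) = sin 16° cos 78° + cos 16° sin 78° = 0.9976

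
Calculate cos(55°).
cos(55°) = 0.5736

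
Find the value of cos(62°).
cos(62°) = 0.4695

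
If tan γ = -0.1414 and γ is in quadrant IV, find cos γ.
cos γ = 0.9902 (using tan²γ + 1 = sec²γ)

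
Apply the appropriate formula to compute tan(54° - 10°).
tan(54° - 10°) = (tan 54° - tan 10°)/(1 + tan 54° tan 10°) = 0.9657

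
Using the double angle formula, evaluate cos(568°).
cos(568°) = cos²284° - sin²284° = -0.8829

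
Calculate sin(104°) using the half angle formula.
sin(104°) = √((1 - cos 208°)/2) = 0.9703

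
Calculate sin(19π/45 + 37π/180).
sin(19π/45 + 37π/180) = sin 19π/45 cos 37π/180 + cos 19π/45 sin 37π/180 = 0.9205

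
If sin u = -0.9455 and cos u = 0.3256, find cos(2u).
cos(2u) = cos²u - sin²u = -0.788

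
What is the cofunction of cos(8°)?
cos(8°) = sin(90° - 8°) = sin(82°)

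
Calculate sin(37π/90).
sin(37π/90) = 0.9613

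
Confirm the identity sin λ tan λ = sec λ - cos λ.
RHS = 1/cos λ - cos λ = (1 - cos²λ)/cos λ = sin²λ/cos λ = sin λ · (sin λ/cos λ) = sin λ tan λ = LHS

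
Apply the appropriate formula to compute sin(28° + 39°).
sin(28° + 39°) = sin 28° cos 39° + cos 28° sin 39° = 0.9205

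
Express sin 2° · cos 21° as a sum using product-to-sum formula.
sin 2° cos 21° = (1/2)[sin(2°+21°) + sin(2°-21°)]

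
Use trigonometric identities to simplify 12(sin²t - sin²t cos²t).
12(sin²t - sin²t cos²t) = 12(sin⁴t) (using Factoring)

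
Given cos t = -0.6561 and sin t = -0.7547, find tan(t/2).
tan(t/2) = sin t / (1 + cos t) = -2.195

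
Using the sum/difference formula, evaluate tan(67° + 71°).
tan(67° + 71°) = (tan 67° + tan 71°)/(1 - tan 67° tan 71°) = -0.9004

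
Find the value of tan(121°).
tan(121°) = -1.664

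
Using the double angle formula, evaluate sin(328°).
sin(328°) = 2 sin 164° cos 164° = -0.5299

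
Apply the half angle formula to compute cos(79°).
cos(79°) = √((1 + cos 158°)/2) = 0.1908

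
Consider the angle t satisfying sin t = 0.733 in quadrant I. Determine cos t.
cos t = √(1 - sin²t) = 0.6802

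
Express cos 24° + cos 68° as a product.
cos 24° + cos 68° = 2 cos(46°) cos(-22°)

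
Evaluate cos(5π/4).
cos(5π/4) = -√2/2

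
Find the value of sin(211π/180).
sin(211π/180) = -0.515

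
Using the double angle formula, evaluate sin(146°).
sin(146°) = 2 sin 73° cos 73° = 0.5592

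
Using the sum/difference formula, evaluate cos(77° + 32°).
cos(77° + 32°) = cos 77° cos 32° - sin 77° sin 32° = -0.3256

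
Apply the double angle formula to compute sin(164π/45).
sin(164π/45) = 2 sin 82π/45 cos 82π/45 = -0.8988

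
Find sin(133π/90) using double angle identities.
sin(133π/90) = 2 sin 133π/180 cos 133π/180 = -0.9976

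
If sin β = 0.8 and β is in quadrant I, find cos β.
cos β = 0.6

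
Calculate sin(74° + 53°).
sin(74° + 53°) = sin 74° cos 53° + cos 74° sin 53° = 0.7986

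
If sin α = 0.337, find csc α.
csc α = 1/sin α = 2.967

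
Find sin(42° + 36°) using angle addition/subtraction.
sin(42° + 36°) = sin 42° cos 36° + cos 42° sin 36° = 0.9781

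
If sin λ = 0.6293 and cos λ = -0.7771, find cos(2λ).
cos(2λ) = cos²λ - sin²λ = 0.2079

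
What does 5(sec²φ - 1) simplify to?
5(sec²φ - 1) = 5(tan²φ) (using Pythagorean identity)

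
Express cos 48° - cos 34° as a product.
cos 48° - cos 34° = -2 sin(41°) sin(7°)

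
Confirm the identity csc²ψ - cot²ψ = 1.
LHS = 1/sin²ψ - cos²ψ/sin²ψ = (1 - cos²ψ)/sin²ψ = sin²ψ/sin²ψ = 1 = RHS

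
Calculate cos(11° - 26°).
cos(11° - 26°) = cos 11° cos 26° + sin 11° sin 26° = (√6+√2)/4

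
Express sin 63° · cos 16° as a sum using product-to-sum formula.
sin 63° cos 16° = (1/2)[sin(63°+16°) + sin(63°-16°)]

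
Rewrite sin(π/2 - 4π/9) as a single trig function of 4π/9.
sin(π/2 - 4π/9) = cos(4π/9)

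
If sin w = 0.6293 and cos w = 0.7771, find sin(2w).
sin(2w) = 2 sin w cos w = 0.9781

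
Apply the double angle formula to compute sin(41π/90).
sin(41π/90) = 2 sin 41π/180 cos 41π/180 = 0.9903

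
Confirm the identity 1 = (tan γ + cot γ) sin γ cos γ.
RHS = (sin γ/cos γ + cos γ/sin γ) sin γ cos γ = ((sin²γ + cos²γ)/(sin γ cos γ)) · sin γ cos γ = sin²γ + cos²γ = 1 = LHS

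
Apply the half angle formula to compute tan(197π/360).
tan(197π/360) = sin 197π/180 / (1 + cos 197π/180) = -6.691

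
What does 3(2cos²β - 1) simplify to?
3(2cos²β - 1) = 3(cos(2β)) (using Double angle)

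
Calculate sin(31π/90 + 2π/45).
sin(31π/90 + 2π/45) = sin 31π/90 cos 2π/45 + cos 31π/90 sin 2π/45 = 0.9397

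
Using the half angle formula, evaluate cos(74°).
cos(74°) = √((1 + cos 148°)/2) = 0.2756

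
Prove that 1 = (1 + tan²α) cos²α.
RHS = sec²α · cos²α = (1/cos²α) · cos²α = 1 = LHS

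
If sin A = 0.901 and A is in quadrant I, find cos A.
cos A = 0.4338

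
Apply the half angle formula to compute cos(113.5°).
cos(113.5°) = -√((1 + cos 227°)/2) = -0.3987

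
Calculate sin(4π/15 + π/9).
sin(4π/15 + π/9) = sin 4π/15 cos π/9 + cos 4π/15 sin π/9 = 0.9272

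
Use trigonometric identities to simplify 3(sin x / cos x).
3(sin x / cos x) = 3(tan x) (using Quotient identity)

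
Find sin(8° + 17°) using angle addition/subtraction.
sin(8° + 17°) = sin 8° cos 17° + cos 8° sin 17° = 0.4226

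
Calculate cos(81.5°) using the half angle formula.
cos(81.5°) = √((1 + cos 163°)/2) = 0.1478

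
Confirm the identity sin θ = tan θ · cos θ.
RHS = (sin θ/cos θ) · cos θ = sin θ = LHS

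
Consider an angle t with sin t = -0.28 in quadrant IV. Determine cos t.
cos t = √(1 - sin²t) = 0.96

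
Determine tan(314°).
tan(314°) = -1.036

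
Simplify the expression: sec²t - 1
sec²t - 1 = tan²t (using Pythagorean identity)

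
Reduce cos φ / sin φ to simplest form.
cos φ / sin φ = cot φ (using Quotient identity)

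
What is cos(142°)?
cos(142°) = -0.788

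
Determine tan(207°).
tan(207°) = 0.5095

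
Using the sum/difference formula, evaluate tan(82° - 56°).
tan(82° - 56°) = (tan 82° - tan 56°)/(1 + tan 82° tan 56°) = 0.4877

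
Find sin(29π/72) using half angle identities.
sin(29π/72) = √((1 - cos 29π/36)/2) = 0.9537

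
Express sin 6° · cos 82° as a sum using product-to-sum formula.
sin 6° cos 82° = (1/2)[sin(6°+82°) + sin(6°-82°)]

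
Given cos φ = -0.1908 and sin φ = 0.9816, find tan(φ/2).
tan(φ/2) = sin φ / (1 + cos φ) = 1.213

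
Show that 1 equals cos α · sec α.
RHS = cos α · (1/cos α) = 1 = LHS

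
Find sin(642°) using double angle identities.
sin(642°) = 2 sin 321° cos 321° = -0.9781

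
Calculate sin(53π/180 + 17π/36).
sin(53π/180 + 17π/36) = sin 53π/180 cos 17π/36 + cos 53π/180 sin 17π/36 = 0.6691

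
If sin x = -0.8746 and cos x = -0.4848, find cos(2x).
cos(2x) = cos²x - sin²x = -0.5299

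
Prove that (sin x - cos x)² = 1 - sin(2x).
LHS = sin²x - 2 sin x cos x + cos²x = (sin²x + cos²x) - 2 sin x cos x = 1 - sin(2x) = RHS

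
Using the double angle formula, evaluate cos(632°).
cos(632°) = cos²316° - sin²316° = 0.0349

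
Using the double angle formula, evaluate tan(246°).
tan(246°) = 2 tan 123° / (1 - tan²123°) = 2.246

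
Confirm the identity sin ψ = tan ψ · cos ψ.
RHS = (sin ψ/cos ψ) · cos ψ = sin ψ = LHS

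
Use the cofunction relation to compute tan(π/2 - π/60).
tan(π/2 - π/60) = cot(π/60) = 19.08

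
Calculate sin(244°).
sin(244°) = -0.8988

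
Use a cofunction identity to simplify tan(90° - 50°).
tan(90° - 50°) = cot(50°)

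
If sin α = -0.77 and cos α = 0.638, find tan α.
tan α = sin α / cos α = -1.207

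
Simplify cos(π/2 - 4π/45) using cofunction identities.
cos(π/2 - 4π/45) = sin(4π/45)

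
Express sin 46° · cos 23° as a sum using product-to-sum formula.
sin 46° cos 23° = (1/2)[sin(46°+23°) + sin(46°-23°)]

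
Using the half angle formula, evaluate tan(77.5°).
tan(77.5°) = sin 155° / (1 + cos 155°) = 4.511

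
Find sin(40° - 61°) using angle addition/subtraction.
sin(40° - 61°) = sin 40° cos 61° - cos 40° sin 61° = -0.3584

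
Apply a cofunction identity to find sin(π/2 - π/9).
sin(π/2 - π/9) = cos(π/9) = 0.9397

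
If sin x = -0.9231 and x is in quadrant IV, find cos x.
cos x = 0.3846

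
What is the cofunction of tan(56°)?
tan(56°) = cot(90° - 56°) = cot(34°)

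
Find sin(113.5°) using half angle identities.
sin(113.5°) = √((1 - cos 227°)/2) = 0.9171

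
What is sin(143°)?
sin(143°) = 0.6018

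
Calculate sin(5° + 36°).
sin(5° + 36°) = sin 5° cos 36° + cos 5° sin 36° = 0.6561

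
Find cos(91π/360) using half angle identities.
cos(91π/360) = √((1 + cos 91π/180)/2) = 0.7009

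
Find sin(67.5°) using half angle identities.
sin(67.5°) = √((1 - cos 135°)/2) = √(2+√2)/2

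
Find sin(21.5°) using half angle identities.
sin(21.5°) = √((1 - cos 43°)/2) = 0.3665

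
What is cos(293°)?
cos(293°) = 0.3907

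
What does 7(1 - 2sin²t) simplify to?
7(1 - 2sin²t) = 7(cos(2t)) (using Double angle)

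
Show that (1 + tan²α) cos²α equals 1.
LHS = sec²α · cos²α = (1/cos²α) · cos²α = 1 = RHS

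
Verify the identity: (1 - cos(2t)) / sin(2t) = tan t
LHS = 2sin²t / (2 sin t cos t) = sin t/cos t = tan t = RHS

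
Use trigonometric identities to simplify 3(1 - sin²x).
3(1 - sin²x) = 3(cos²x) (using Pythagorean identity)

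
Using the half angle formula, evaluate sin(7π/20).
sin(7π/20) = √((1 - cos 7π/10)/2) = 0.891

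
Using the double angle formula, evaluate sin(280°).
sin(280°) = 2 sin 140° cos 140° = -0.9848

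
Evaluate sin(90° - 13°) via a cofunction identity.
sin(90° - 13°) = cos(13°) = 0.9744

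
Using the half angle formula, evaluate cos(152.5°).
cos(152.5°) = -√((1 + cos 305°)/2) = -0.887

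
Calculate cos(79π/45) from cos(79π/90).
cos(79π/45) = 2cos²79π/90 - 1 = 0.7193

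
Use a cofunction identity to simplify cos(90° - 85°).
cos(90° - 85°) = sin(85°)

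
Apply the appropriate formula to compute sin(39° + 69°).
sin(39° + 69°) = sin 39° cos 69° + cos 39° sin 69° = 0.9511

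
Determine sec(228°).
sec(228°) = -1.494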